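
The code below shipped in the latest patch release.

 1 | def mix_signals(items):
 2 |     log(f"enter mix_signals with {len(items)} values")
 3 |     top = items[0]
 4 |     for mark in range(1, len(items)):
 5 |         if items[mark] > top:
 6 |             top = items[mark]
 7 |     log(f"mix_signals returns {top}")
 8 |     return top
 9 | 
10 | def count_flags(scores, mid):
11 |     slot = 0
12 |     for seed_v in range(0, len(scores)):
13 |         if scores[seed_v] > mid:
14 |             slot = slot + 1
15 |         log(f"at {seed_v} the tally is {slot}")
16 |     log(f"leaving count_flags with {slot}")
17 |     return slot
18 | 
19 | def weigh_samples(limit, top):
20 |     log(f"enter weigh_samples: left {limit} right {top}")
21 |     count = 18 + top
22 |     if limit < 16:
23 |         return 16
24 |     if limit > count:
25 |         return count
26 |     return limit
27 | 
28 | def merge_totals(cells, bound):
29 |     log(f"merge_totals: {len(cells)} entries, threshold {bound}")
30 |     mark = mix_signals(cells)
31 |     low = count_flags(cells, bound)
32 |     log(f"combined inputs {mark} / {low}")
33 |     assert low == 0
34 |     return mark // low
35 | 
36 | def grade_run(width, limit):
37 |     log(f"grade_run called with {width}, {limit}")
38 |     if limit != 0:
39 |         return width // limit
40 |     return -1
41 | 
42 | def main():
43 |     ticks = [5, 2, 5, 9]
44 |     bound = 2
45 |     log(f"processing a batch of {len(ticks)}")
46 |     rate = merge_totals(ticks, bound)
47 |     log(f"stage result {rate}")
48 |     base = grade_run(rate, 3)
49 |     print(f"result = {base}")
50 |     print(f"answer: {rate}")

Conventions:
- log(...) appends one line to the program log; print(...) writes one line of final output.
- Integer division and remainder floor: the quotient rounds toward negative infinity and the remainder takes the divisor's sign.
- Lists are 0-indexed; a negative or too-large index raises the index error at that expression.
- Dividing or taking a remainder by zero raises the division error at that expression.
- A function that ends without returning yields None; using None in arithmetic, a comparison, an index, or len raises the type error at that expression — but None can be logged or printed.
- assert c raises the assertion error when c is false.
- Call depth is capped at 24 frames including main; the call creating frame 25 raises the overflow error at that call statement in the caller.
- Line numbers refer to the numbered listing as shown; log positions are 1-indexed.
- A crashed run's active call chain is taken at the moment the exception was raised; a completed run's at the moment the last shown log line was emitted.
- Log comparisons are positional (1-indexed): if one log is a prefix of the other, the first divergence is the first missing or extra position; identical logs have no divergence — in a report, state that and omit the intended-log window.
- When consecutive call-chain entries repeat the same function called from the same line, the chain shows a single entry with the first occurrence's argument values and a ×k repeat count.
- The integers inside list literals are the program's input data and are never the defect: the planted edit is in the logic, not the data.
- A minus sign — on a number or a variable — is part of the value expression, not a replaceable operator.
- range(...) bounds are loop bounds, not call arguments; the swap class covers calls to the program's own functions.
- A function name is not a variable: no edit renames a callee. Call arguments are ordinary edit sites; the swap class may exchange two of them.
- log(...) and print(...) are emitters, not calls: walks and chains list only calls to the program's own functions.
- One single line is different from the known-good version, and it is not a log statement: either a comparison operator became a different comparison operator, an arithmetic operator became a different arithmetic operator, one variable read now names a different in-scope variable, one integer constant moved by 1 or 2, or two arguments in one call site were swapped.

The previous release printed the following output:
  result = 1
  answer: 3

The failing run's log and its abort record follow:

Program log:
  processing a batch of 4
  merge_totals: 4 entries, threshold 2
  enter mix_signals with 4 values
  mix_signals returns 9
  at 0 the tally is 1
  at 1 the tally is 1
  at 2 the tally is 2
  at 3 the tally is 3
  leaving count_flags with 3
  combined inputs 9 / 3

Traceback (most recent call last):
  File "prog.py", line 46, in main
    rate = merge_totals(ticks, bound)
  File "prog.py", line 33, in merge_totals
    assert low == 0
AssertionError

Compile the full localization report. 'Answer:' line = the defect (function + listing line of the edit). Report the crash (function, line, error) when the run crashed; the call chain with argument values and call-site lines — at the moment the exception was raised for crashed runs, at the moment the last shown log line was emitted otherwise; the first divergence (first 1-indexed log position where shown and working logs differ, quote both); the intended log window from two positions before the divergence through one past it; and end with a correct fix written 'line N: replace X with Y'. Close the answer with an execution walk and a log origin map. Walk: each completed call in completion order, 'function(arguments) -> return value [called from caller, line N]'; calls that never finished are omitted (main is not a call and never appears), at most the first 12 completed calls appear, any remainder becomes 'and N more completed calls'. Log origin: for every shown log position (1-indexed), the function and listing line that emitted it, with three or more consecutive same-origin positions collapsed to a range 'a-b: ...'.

Answer: the defect is in merge_totals at line 33.
Core observation: The log ends early — 10 lines, where the working version next logs 'stage result 3'.
Crash: merge_totals, line 33, AssertionError.
Call chain: main -> merge_totals([5, 2, 5, 9], 2) (called at line 46).
First divergence: position 11 (shown log ended at 10 lines; the working version continues: 'stage result 3').
Intended log window:
  9: leaving count_flags with 3
  10: combined inputs 9 / 3
  11: stage result 3
  12: grade_run called with 3, 3
Execution walk:
  mix_signals([5, 2, 5, 9]) -> 9  [called from merge_totals, line 30]
  count_flags([5, 2, 5, 9], 2) -> 3  [called from merge_totals, line 31]
Origin of each log line:
  1: emitted by main (line 45)
  2: emitted by merge_totals (line 29)
  3: emitted by mix_signals (line 2)
  4: emitted by mix_signals (line 7)
  5-8: emitted by count_flags (line 15)
  9: emitted by count_flags (line 16)
  10: emitted by merge_totals (line 32)
A correct fix: line 33: replace `==` with `>`.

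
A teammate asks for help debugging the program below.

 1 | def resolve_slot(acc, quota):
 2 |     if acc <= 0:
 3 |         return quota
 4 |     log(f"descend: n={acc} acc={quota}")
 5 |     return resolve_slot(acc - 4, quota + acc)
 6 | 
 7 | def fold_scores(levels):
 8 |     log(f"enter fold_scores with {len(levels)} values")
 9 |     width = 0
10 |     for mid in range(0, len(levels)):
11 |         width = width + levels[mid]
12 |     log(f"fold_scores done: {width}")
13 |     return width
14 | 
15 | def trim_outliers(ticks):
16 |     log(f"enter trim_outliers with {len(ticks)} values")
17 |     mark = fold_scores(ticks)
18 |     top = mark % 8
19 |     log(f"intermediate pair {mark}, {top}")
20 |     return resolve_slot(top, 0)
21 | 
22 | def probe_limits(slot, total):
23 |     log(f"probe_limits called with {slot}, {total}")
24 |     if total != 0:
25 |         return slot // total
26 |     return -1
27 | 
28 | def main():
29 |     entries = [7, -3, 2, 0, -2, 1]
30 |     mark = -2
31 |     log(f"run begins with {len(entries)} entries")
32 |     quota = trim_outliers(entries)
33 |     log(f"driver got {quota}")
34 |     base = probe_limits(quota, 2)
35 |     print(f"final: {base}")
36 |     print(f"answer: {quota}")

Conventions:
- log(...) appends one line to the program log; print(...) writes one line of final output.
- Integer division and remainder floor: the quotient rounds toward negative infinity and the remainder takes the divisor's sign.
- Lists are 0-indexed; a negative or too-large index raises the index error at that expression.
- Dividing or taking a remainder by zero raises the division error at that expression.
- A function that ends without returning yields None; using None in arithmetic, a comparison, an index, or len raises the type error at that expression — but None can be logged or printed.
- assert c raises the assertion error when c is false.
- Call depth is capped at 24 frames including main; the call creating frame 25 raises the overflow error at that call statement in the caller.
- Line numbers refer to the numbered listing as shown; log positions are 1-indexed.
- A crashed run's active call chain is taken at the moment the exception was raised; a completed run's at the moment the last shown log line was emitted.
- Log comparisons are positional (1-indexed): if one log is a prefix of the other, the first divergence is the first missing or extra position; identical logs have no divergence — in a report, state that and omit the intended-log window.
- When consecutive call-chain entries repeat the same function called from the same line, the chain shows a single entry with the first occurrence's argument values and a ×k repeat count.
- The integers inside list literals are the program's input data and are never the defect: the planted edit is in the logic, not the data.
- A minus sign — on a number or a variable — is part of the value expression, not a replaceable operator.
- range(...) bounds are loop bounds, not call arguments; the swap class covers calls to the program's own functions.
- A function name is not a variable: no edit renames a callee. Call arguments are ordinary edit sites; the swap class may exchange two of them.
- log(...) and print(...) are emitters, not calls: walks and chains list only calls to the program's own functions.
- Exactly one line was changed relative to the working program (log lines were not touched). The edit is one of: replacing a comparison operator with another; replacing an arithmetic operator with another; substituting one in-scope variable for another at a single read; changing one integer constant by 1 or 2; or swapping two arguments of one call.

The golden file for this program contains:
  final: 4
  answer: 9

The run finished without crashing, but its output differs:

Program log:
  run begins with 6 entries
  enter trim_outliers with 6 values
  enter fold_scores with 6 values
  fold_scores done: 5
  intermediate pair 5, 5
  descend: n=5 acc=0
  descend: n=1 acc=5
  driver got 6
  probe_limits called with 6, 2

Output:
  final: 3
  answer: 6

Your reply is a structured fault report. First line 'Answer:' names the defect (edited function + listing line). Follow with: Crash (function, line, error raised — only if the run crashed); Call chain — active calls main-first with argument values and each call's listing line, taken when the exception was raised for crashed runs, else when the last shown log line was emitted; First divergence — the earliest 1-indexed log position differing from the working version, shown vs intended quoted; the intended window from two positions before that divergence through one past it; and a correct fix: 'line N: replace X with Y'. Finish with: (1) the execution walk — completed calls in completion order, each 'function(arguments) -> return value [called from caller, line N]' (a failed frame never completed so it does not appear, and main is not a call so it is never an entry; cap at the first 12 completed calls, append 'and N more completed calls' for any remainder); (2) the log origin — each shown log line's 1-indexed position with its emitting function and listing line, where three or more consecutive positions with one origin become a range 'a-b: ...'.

Answer: the defect is in resolve_slot at line 5.
Key observation: At log position 7 the runs split — shown 'descend: n=1 acc=5', but the working version logs 'descend: n=3 acc=5'.
Call chain: main -> probe_limits(6, 2) (called at line 34).
First divergence: position 7; shown 'descend: n=1 acc=5' vs intended 'descend: n=3 acc=5'.
Intended log window:
  5: intermediate pair 5, 5
  6: descend: n=5 acc=0
  7: descend: n=3 acc=5
  8: descend: n=1 acc=8
Execution walk:
  fold_scores([7, -3, 2, 0, -2, 1]) -> 5  [called from trim_outliers, line 17]
  resolve_slot(-3, 6) -> 6  [called from resolve_slot, line 5]
  resolve_slot(1, 5) -> 6  [called from resolve_slot, line 5]
  resolve_slot(5, 0) -> 6  [called from trim_outliers, line 20]
  trim_outliers([7, -3, 2, 0, -2, 1]) -> 6  [called from main, line 32]
  probe_limits(6, 2) -> 3  [called from main, line 34]
Log origins:
  1: from main, line 31
  2: from trim_outliers, line 16
  3: from fold_scores, line 8
  4: from fold_scores, line 12
  5: from trim_outliers, line 19
  6: from resolve_slot, line 4
  7: from resolve_slot, line 4
  8: from main, line 33
  9: from probe_limits, line 23
A correct fix: line 5: replace `4` with `2`.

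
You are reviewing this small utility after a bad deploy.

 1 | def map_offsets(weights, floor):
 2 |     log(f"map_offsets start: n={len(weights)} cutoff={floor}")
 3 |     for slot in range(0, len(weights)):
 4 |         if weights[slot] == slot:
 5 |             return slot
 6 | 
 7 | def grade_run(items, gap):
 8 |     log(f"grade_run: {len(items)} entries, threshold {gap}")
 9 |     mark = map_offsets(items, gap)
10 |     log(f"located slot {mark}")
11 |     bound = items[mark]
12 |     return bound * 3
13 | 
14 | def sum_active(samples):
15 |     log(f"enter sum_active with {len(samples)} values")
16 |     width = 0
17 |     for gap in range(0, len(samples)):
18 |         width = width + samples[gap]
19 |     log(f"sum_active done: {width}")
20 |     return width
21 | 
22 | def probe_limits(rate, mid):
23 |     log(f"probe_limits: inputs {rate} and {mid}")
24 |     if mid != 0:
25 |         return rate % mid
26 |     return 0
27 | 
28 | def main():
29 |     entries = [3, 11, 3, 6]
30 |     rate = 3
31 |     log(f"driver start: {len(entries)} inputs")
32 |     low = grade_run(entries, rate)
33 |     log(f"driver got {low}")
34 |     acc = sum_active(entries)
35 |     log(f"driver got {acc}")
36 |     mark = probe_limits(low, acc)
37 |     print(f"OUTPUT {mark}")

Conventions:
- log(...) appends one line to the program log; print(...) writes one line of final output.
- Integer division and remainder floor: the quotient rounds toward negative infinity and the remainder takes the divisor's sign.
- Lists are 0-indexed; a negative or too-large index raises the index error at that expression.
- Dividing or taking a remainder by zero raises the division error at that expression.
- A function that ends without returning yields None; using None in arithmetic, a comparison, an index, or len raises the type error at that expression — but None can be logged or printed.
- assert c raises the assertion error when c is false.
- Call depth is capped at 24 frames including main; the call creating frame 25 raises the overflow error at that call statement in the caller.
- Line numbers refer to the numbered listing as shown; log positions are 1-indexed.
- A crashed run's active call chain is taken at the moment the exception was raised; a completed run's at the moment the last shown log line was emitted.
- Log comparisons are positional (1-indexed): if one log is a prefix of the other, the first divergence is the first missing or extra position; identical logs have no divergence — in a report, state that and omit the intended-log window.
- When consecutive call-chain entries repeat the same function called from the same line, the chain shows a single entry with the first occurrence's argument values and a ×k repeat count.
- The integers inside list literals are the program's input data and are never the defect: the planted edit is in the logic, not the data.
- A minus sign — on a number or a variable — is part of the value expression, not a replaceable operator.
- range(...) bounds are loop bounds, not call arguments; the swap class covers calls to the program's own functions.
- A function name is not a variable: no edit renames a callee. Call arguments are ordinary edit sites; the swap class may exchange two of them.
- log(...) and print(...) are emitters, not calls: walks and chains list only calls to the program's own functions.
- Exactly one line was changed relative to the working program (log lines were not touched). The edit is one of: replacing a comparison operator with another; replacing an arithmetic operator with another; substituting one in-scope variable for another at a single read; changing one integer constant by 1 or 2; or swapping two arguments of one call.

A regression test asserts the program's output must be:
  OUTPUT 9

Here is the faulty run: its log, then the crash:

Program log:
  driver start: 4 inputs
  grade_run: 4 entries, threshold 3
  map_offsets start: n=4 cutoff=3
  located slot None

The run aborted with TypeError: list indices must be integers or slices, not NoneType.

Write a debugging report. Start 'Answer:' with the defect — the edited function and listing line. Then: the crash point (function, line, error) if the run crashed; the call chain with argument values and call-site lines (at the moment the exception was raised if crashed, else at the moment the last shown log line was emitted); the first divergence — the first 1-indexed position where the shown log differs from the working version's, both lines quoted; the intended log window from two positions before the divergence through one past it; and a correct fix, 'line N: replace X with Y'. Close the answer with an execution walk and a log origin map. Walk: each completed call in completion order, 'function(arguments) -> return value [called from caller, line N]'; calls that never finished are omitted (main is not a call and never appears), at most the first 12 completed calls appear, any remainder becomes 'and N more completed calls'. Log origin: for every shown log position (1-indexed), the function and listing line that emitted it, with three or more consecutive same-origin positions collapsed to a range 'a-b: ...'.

Answer: the defect is in map_offsets at line 4.
The tell: The log first diverges at position 4: the faulty run prints 'located slot None' where the working version prints 'located slot 0'.
Crash: grade_run, line 11, TypeError.
Call chain: main -> grade_run([3, 11, 3, 6], 3) (called at line 32).
First divergence: at position 4 the run shows 'located slot None' where the working version logs 'located slot 0'.
Intended log window:
  2: grade_run: 4 entries, threshold 3
  3: map_offsets start: n=4 cutoff=3
  4: located slot 0
  5: driver got 9
Execution walk:
  map_offsets([3, 11, 3, 6], 3) -> None  [called from grade_run, line 9]
Log origins:
  1: emitted by main (line 31)
  2: emitted by grade_run (line 8)
  3: emitted by map_offsets (line 2)
  4: emitted by grade_run (line 10)
A correct fix: line 4: replace `weights[slot] == slot` with `weights[slot] == floor`.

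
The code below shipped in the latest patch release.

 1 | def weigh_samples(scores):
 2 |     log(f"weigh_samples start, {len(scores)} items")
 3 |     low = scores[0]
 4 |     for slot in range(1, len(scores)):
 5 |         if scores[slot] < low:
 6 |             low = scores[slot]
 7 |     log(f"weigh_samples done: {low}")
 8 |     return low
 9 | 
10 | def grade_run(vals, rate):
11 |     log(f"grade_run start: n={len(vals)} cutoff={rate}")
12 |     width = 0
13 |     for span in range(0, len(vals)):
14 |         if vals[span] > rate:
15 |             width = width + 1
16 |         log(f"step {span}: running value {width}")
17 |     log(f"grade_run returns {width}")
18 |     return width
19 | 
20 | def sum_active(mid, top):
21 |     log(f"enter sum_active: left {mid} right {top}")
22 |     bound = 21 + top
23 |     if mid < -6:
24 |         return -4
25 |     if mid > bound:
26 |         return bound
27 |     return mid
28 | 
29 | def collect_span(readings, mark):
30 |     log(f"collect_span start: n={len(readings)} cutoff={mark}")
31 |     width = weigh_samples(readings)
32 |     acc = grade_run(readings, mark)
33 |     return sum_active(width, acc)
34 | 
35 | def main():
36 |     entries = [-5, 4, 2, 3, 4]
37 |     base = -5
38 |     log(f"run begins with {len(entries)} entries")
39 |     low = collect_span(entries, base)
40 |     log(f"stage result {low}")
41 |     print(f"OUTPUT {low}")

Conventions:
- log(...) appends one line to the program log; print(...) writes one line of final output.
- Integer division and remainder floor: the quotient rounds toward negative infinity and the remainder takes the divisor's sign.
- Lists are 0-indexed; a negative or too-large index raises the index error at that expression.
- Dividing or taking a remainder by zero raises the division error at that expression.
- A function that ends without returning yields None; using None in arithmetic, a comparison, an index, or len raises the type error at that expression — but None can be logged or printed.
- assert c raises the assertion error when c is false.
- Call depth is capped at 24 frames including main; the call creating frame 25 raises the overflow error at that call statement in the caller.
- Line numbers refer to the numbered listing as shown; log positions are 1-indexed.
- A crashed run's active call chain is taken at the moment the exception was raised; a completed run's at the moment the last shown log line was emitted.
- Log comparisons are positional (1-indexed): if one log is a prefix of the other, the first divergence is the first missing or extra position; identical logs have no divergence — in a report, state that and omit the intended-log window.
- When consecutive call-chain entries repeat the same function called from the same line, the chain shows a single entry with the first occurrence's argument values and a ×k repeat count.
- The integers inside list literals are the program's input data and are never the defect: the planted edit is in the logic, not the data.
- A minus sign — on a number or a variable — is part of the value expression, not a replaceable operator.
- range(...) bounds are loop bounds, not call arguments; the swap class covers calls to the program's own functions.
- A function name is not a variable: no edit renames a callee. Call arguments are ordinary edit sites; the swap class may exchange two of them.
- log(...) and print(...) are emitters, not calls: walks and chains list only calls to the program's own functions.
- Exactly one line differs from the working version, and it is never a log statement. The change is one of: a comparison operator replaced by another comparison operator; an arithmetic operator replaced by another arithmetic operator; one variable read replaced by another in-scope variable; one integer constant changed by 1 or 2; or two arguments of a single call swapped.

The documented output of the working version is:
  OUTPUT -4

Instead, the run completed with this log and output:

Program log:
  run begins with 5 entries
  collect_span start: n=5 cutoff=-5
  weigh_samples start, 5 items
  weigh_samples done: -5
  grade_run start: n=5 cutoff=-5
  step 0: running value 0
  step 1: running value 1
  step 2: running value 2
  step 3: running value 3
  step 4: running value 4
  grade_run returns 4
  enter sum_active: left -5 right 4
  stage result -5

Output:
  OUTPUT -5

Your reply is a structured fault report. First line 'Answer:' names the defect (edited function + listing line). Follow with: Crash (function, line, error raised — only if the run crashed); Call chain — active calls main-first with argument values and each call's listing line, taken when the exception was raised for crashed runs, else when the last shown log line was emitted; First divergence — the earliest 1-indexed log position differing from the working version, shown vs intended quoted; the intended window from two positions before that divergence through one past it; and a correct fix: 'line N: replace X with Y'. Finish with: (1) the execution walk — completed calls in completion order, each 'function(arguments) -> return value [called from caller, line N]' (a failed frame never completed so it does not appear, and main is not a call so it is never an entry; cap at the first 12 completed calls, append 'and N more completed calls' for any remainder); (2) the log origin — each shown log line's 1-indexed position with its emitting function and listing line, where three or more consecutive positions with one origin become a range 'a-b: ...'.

Answer: the defect is in sum_active at line 23.
Key observation: At log position 13 the runs split — shown 'stage result -5', but the working version logs 'stage result -4'.
Call chain: main.
First divergence: position 13; shown 'stage result -5' vs intended 'stage result -4'.
Intended log window:
  11: grade_run returns 4
  12: enter sum_active: left -5 right 4
  13: stage result -4
Execution walk:
  weigh_samples([-5, 4, 2, 3, 4]) -> -5  [called from collect_span, line 31]
  grade_run([-5, 4, 2, 3, 4], -5) -> 4  [called from collect_span, line 32]
  sum_active(-5, 4) -> -5  [called from collect_span, line 33]
  collect_span([-5, 4, 2, 3, 4], -5) -> -5  [called from main, line 39]
Log origin:
  1: emitted by main (line 38)
  2: emitted by collect_span (line 30)
  3: emitted by weigh_samples (line 2)
  4: emitted by weigh_samples (line 7)
  5: emitted by grade_run (line 11)
  6-10: emitted by grade_run (line 16)
  11: emitted by grade_run (line 17)
  12: emitted by sum_active (line 21)
  13: emitted by main (line 40)
A correct fix: line 23: replace `-6` with `-4`.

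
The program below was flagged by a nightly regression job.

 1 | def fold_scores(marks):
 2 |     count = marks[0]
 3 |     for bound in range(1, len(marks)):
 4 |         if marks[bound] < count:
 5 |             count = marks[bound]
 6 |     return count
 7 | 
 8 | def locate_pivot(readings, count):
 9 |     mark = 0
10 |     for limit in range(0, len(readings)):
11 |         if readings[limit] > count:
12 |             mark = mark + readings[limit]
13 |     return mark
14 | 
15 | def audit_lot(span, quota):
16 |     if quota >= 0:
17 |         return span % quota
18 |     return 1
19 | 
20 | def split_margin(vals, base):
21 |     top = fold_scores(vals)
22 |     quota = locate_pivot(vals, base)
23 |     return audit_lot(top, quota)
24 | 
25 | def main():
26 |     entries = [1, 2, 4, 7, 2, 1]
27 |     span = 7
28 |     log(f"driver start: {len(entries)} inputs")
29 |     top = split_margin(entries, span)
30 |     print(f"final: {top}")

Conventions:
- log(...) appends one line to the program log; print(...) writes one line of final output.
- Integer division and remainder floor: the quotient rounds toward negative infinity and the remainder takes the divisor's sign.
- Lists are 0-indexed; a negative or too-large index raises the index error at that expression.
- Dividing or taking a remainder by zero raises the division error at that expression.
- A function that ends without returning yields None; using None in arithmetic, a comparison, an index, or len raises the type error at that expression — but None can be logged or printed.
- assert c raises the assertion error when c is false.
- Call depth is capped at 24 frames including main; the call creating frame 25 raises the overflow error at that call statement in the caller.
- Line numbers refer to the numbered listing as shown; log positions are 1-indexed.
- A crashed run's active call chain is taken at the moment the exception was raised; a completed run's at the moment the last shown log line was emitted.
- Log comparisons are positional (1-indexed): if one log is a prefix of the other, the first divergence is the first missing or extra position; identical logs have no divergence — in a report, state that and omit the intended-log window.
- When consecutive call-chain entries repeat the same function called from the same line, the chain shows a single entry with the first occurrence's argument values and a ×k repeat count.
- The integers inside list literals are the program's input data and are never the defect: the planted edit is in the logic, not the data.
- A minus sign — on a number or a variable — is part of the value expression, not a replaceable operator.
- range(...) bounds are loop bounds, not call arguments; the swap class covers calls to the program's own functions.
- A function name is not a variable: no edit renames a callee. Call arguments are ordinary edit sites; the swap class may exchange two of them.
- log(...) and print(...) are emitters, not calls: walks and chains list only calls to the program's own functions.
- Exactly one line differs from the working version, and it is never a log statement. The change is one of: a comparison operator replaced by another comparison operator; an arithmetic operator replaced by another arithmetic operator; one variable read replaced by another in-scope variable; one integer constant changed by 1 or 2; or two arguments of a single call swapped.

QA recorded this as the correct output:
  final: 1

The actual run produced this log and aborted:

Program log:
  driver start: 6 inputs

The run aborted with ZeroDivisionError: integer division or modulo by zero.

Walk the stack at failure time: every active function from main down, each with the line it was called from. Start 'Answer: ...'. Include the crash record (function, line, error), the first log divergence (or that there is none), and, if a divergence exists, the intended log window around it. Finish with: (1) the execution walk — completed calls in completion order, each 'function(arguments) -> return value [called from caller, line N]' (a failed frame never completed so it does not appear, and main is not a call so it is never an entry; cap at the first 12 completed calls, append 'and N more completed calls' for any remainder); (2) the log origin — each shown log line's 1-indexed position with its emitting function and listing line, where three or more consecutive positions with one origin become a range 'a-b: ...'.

Answer: main -> split_margin (called at line 29) -> audit_lot (called at line 23).
Key observation: The log gives no warning — it matches the intended run right up to the abort.
Crash: audit_lot, line 17, ZeroDivisionError.
First divergence: there is none — every log position agrees.
Execution walk:
  fold_scores([1, 2, 4, 7, 2, 1]) -> 1  [called from split_margin, line 21]
  locate_pivot([1, 2, 4, 7, 2, 1], 7) -> 0  [called from split_margin, line 22]
Origin of each log line:
  1 — main, line 28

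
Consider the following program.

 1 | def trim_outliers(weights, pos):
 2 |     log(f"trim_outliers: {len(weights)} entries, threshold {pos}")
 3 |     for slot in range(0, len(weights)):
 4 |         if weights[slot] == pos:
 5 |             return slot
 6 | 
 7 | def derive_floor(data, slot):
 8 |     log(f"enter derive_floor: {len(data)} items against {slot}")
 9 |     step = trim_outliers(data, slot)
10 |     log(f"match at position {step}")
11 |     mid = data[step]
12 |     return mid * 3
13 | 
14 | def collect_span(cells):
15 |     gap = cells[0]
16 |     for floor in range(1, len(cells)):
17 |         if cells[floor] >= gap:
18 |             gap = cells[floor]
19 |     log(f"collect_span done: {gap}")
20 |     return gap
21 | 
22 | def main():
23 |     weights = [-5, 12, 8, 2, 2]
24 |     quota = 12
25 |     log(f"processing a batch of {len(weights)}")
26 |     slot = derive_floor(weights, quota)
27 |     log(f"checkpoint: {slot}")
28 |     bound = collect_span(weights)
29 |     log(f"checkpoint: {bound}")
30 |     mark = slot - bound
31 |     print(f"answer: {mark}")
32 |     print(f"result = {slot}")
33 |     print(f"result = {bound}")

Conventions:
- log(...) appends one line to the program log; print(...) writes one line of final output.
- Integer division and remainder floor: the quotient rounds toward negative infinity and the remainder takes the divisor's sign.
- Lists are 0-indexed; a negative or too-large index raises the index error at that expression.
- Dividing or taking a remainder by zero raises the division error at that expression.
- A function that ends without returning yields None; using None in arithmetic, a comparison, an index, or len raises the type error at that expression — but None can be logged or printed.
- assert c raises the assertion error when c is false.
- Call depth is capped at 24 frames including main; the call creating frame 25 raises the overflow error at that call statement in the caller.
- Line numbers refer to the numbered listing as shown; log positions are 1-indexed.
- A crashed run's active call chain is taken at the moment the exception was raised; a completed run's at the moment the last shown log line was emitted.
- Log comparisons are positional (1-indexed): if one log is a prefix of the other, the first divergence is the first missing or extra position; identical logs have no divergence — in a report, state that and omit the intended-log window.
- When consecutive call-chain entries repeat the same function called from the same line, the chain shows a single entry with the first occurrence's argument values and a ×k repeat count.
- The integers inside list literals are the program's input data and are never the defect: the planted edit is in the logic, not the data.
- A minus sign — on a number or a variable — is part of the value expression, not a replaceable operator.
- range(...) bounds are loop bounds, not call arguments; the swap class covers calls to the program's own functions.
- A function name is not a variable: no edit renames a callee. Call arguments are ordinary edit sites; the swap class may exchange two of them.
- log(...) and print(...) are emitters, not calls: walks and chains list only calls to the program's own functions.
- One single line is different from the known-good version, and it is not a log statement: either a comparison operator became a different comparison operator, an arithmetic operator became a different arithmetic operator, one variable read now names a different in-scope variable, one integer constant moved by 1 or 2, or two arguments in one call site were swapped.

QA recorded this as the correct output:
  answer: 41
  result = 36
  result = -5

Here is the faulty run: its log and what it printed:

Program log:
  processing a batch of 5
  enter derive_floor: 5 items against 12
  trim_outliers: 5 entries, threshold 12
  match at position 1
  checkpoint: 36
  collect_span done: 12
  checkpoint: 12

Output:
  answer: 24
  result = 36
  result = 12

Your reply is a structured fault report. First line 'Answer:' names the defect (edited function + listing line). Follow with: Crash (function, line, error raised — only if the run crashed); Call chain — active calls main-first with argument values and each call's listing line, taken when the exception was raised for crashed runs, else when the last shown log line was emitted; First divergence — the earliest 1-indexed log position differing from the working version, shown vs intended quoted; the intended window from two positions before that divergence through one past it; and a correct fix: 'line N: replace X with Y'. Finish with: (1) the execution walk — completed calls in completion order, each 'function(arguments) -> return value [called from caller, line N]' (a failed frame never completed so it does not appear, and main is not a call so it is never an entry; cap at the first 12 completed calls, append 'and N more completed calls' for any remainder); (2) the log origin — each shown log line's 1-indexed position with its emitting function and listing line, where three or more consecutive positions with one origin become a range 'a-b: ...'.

Answer: the defect is in collect_span at line 17.
Key observation: The earliest visible damage is log position 6 — 'collect_span done: 12' rather than the intended 'collect_span done: -5'.
Call chain: main.
First divergence: position 6 — the shown line 'collect_span done: 12' should read 'collect_span done: -5'.
Intended log window:
  4: match at position 1
  5: checkpoint: 36
  6: collect_span done: -5
  7: checkpoint: -5
Execution walk:
  trim_outliers([-5, 12, 8, 2, 2], 12) -> 1  [called from derive_floor, line 9]
  derive_floor([-5, 12, 8, 2, 2], 12) -> 36  [called from main, line 26]
  collect_span([-5, 12, 8, 2, 2]) -> 12  [called from main, line 28]
Log origins:
  1: from main, line 25
  2: from derive_floor, line 8
  3: from trim_outliers, line 2
  4: from derive_floor, line 10
  5: from main, line 27
  6: from collect_span, line 19
  7: from main, line 29
A correct fix: line 17: replace `>=` with `<`.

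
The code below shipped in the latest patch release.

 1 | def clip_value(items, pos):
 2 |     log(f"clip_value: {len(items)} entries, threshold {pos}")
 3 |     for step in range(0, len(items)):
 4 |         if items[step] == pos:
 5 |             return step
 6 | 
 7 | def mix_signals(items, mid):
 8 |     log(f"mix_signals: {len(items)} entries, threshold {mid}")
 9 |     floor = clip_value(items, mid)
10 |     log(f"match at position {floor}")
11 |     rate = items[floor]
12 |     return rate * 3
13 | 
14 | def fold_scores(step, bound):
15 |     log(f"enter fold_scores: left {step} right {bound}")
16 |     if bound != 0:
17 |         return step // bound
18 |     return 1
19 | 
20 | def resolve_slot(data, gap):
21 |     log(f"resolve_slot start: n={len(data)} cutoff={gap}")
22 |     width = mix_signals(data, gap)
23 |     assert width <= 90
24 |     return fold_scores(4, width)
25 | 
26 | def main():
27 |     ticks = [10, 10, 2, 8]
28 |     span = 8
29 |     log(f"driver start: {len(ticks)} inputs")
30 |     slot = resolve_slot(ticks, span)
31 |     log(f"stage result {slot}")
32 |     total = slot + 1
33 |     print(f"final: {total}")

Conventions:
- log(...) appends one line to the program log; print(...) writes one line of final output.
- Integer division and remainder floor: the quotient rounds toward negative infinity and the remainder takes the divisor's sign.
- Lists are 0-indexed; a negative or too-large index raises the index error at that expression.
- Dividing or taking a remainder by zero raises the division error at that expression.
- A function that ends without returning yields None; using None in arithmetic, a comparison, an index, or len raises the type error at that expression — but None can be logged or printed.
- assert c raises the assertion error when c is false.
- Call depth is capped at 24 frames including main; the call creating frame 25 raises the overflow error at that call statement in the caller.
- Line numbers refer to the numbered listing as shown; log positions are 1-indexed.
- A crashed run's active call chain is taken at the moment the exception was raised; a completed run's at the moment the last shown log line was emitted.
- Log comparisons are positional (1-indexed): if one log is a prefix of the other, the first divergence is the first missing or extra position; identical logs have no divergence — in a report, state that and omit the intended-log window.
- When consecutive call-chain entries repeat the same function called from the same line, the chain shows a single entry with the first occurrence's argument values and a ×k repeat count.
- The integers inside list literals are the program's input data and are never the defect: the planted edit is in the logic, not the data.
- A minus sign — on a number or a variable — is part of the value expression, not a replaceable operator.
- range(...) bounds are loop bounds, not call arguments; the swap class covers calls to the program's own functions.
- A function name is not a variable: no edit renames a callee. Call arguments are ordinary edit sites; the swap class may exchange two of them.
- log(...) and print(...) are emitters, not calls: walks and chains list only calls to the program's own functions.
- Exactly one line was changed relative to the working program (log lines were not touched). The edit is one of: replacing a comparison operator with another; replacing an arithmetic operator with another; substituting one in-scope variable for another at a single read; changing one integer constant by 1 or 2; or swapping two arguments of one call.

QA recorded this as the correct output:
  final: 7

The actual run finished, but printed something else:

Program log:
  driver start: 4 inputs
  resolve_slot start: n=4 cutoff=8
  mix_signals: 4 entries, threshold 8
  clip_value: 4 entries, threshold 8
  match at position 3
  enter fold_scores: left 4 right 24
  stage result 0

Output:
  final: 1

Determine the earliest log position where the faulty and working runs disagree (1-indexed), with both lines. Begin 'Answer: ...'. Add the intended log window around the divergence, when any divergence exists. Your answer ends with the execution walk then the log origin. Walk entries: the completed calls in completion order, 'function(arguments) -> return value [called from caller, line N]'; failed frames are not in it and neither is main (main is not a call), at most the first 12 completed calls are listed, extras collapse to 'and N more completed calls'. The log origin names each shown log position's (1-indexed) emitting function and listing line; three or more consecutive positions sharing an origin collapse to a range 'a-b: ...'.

Answer: position 6 — shown 'enter fold_scores: left 4 right 24', intended 'enter fold_scores: left 24 right 4'.
Intended log window:
  4: clip_value: 4 entries, threshold 8
  5: match at position 3
  6: enter fold_scores: left 24 right 4
  7: stage result 6
Execution walk:
  clip_value([10, 10, 2, 8], 8) -> 3  [called from mix_signals, line 9]
  mix_signals([10, 10, 2, 8], 8) -> 24  [called from resolve_slot, line 22]
  fold_scores(4, 24) -> 0  [called from resolve_slot, line 24]
  resolve_slot([10, 10, 2, 8], 8) -> 0  [called from main, line 30]
Log line origins:
  1 — main, line 29
  2 — resolve_slot, line 21
  3 — mix_signals, line 8
  4 — clip_value, line 2
  5 — mix_signals, line 10
  6 — fold_scores, line 15
  7 — main, line 31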